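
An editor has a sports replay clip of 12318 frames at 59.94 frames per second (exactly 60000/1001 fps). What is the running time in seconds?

Running time = 12318 / (60000/1001) = 205.5053 s.

205.5053 seconds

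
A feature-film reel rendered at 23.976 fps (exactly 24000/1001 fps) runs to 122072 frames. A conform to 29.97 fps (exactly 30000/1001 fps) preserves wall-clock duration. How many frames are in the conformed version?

Target frames = source frames × (target rate / source rate) = 122072 × (30000/1001)/(24000/1001) = 122072 × 5/4 = 152590.

152590 frames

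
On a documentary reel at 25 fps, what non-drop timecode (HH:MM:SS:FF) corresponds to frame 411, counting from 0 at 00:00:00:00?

00:00:16:11

411 ÷ 25 = 16 full seconds, remainder 11 frames.
16 s = 0 h 0 min 16 s.
Timecode: 00:00:16:11.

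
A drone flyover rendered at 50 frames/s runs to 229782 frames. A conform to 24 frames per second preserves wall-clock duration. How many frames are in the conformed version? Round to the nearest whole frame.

Frames at target rate = 229782 × (24) / (50) = 2757384/25 ≈ 110295.360.
Nearest whole frame: 110295.

110295 frames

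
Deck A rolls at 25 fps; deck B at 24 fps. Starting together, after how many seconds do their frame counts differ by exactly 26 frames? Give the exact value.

26 seconds

The gap grows by |24 − 25| = 1 frame per second.
Time for a 26-frame gap: 26 ÷ (1) = 26 s.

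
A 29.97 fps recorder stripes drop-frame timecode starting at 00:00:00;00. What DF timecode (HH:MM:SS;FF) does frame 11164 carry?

Ten DF minutes hold 17982 frames, so frame 11164 lies in block 0 (frames 0–17981) with 11164 frames into that block.
The block's first minute is 1800 frames and the rest 1798 each; 11164 frames reaches minute 6, so 0 × 18 + 6 × 2 = 12 labels have been skipped so far.
Adding those back, label number 11164 + 12 = 11176 at 30 labels/s is 372 s + 16 f = 0 h 6 min 12 s frame 16, i.e. 00:06:12;16.

00:06:12;16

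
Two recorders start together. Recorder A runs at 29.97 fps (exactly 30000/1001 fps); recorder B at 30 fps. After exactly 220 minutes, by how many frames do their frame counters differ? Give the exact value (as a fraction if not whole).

36000/91 frames

220 min = 13200 s.
A emits 30000/1001 × 13200 = 36000000/91 frames; B emits 30 × 13200 = 396000.
Difference = 36000/91 frames (≈ 395.6044); B is ahead of A.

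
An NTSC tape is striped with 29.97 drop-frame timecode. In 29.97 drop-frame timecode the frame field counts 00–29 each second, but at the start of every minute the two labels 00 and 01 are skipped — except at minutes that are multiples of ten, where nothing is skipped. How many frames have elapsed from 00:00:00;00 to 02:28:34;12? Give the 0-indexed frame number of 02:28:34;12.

As if non-drop at 30 labels/s: (2 × 3600 + 28 × 60 + 34) × 30 + 12 = 267432.
Minute boundaries passed: 148; those not divisible by 10: 148 − 14 = 134; dropped labels = 2 × 134 = 268.
Actual frame index = 267432 − 268 = 267164.

267164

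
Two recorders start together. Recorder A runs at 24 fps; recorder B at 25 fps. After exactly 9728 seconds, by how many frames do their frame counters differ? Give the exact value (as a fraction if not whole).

A emits 24 × 9728 = 233472 frames; B emits 25 × 9728 = 243200.
Difference = 9728 frames; B is ahead of A.

9728 frames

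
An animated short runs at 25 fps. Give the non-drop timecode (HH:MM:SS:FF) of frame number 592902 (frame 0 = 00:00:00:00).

06:35:16:02

592902 ÷ 25 = 23716 full seconds, remainder 2 frames.
23716 s = 6 h 35 min 16 s.
Timecode: 06:35:16:02.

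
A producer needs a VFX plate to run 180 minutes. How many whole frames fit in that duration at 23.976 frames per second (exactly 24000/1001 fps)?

180 min = 10800 s.
Frames = 10800 × 24000/1001 = 259200000/1001 ≈ 258941.0589.
Complete frames: 258941.

258941 frames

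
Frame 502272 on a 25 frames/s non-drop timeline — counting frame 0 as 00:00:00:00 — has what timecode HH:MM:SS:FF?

502272 ÷ 25 = 20090 full seconds, remainder 22 frames.
20090 s = 5 h 34 min 50 s.
Timecode: 05:34:50:22.

05:34:50:22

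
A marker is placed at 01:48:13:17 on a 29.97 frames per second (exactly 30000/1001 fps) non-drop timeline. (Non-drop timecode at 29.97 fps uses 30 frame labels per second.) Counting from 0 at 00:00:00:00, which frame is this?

194807

Total seconds to the label: (1 × 3600 + 48 × 60 + 13) = 6493.
Frame index = 6493 × 30 + 17 = 194807.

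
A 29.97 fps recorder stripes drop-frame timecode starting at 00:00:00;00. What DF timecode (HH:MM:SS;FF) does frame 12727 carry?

Ten DF minutes hold 17982 frames, so frame 12727 lies in block 0 (frames 0–17981) with 12727 frames into that block.
The block's first minute is 1800 frames and the rest 1798 each; 12727 frames reaches minute 7, so 0 × 18 + 7 × 2 = 14 labels have been skipped so far.
Adding those back, label number 12727 + 14 = 12741 at 30 labels/s is 424 s + 21 f = 0 h 7 min 4 s frame 21, i.e. 00:07:04;21.

00:07:04;21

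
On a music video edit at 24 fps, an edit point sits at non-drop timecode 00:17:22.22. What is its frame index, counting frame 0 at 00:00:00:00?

frame 25030

Total seconds to the label: (0 × 3600 + 17 × 60 + 22) = 1042.
Frame index = 1042 × 24 + 22 = 25030.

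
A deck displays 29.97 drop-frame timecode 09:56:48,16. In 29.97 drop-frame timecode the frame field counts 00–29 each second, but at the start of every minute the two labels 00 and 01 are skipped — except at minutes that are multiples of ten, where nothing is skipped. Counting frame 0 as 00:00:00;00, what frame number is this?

1073182

Complete 10-minute blocks: 59, each 17982 frames → 1060938.
Remaining 6 whole minutes in the current block: 1800 + 5 × 1798 = 10790 frames.
Within the current minute: 48 × 30 + 16 − 2 = 1454 (labels ;00/;01 skipped at this minute). Total = 1060938 + 10790 + 1454 = 1073182.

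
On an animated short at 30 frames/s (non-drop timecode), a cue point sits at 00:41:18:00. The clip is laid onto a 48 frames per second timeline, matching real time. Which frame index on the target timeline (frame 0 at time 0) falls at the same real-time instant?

Source frame index: (0×3600 + 41×60 + 18) × 30 + 0 = 74340.
Real time: 74340 / (30) = 2478 s.
Target frame: (2478) × (48) = 118944.

frame 118944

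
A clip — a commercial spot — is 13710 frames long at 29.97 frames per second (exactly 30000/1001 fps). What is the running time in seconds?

457.457 seconds

Running time = 13710 / (30000/1001) = 457.457 s.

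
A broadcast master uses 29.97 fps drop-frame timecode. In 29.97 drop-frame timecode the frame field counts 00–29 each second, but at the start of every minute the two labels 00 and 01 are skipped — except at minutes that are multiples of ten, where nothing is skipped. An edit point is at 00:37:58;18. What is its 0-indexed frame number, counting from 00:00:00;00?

Complete 10-minute blocks: 3, each 17982 frames → 53946.
Remaining 7 whole minutes in the current block: 1800 + 6 × 1798 = 12588 frames.
Within the current minute: 58 × 30 + 18 − 2 = 1756 (labels ;00/;01 skipped at this minute). Total = 53946 + 12588 + 1756 = 68290.

68290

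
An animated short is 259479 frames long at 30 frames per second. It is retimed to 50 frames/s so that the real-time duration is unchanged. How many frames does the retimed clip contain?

Target frames = source frames × (target rate / source rate) = 259479 × (50)/(30) = 259479 × 5/3 = 432465.

432465 frames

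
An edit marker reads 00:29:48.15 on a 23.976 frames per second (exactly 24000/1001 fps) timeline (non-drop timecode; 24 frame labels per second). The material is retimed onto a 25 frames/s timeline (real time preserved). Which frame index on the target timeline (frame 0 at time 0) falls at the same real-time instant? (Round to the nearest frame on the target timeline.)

Source frame index: (0×3600 + 29×60 + 48) × 24 + 15 = 42927.
Real time: 42927 / (24000/1001) = 14323309/8000 s.
Target frame: (14323309/8000) × (25) = 14323309/320 ≈ 44760.341 → 44760.

frame 44760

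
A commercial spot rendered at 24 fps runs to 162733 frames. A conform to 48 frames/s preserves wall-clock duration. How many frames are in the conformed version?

Frames at target rate = 162733 × (48) / (24) = 325466.

325466 frames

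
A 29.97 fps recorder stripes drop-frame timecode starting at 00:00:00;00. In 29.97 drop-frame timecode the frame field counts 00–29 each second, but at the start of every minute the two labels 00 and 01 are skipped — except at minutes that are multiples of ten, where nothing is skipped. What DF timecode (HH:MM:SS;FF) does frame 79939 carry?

Ten DF minutes hold 17982 frames, so frame 79939 lies in block 4 (frames 71928–89909) with 8011 frames into that block.
The block's first minute is 1800 frames and the rest 1798 each; 8011 frames reaches minute 4, so 4 × 18 + 4 × 2 = 80 labels have been skipped so far.
Adding those back, label number 79939 + 80 = 80019 at 30 labels/s is 2667 s + 9 f = 0 h 44 min 27 s frame 9, i.e. 00:44:27;09.

00:44:27;09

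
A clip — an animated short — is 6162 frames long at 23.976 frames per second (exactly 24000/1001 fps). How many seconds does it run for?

Running time = 6162 / (24000/1001) = 257.00675 s.

257.00675 seconds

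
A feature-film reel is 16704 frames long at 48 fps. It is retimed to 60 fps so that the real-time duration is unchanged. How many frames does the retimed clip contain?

Target frames = source frames × (target rate / source rate) = 16704 × (60)/(48) = 16704 × 5/4 = 20880.

20880 frames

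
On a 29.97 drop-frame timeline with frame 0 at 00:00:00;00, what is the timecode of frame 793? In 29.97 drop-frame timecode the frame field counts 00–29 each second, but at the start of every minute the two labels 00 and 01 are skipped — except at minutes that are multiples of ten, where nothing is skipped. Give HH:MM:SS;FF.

Ten DF minutes hold 17982 frames, so frame 793 lies in block 0 (frames 0–17981) with 793 frames into that block.
The block's first minute is 1800 frames and the rest 1798 each; 793 frames reaches minute 0, so 0 × 18 + 0 × 2 = 0 labels have been skipped so far.
Adding those back, label number 793 + 0 = 793 at 30 labels/s is 26 s + 13 f = 0 h 0 min 26 s frame 13, i.e. 00:00:26;13.

00:00:26;13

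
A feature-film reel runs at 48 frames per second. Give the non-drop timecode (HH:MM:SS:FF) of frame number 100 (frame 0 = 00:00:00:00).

100 ÷ 48 = 2 full seconds, remainder 4 frames.
2 s = 0 h 0 min 2 s.
Timecode: 00:00:02:04.

00:00:02:04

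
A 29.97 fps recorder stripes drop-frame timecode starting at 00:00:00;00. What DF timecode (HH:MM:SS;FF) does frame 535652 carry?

Ten DF minutes hold 17982 frames, so frame 535652 lies in block 29 (frames 521478–539459) with 14174 frames into that block.
The block's first minute is 1800 frames and the rest 1798 each; 14174 frames reaches minute 7, so 29 × 18 + 7 × 2 = 536 labels have been skipped so far.
Adding those back, label number 535652 + 536 = 536188 at 30 labels/s is 17872 s + 28 f = 4 h 57 min 52 s frame 28, i.e. 04:57:52;28.

04:57:52;28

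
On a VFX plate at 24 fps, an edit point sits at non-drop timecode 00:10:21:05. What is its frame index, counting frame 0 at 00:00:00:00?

14909

Total seconds to the label: (0 × 3600 + 10 × 60 + 21) = 621.
Frame index = 621 × 24 + 5 = 14909.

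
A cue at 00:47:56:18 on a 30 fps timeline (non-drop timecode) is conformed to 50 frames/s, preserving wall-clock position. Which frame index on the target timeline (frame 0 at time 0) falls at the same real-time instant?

frame 143830

Source frame index: (0×3600 + 47×60 + 56) × 30 + 18 = 86298.
Real time: 86298 / (30) = 14383/5 s.
Target frame: (14383/5) × (50) = 143830.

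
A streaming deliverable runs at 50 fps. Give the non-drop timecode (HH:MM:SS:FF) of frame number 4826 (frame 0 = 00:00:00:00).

00:01:36:26

4826 ÷ 50 = 96 full seconds, remainder 26 frames.
96 s = 0 h 1 min 36 s.
Timecode: 00:01:36:26.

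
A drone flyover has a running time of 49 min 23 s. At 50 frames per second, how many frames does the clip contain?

49 min 23 s = 2963 s.
Frames = 2963 × 50 = 148150.

148150 frames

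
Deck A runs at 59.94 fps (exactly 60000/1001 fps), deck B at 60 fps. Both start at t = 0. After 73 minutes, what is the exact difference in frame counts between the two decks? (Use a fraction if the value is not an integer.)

262800/1001 frames

73 min = 4380 s.
A emits 60000/1001 × 4380 = 262800000/1001 frames; B emits 60 × 4380 = 262800.
Difference = 262800/1001 frames (≈ 262.5375); B is ahead of A.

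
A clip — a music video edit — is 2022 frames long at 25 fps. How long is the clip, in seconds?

80.88 seconds

Running time = 2022 / (25) = 80.88 s.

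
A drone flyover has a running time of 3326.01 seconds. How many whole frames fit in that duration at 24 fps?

79824 frames

Frames = 3326.01 × 24 = 1995606/25 ≈ 79824.2400.
Complete frames: 79824.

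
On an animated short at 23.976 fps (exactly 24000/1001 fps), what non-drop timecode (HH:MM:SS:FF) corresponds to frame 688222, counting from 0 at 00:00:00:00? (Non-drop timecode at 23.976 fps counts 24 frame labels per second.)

688222 ÷ 24 = 28675 full seconds, remainder 22 frames.
28675 s = 7 h 57 min 55 s.
Timecode: 07:57:55:22.

07:57:55:22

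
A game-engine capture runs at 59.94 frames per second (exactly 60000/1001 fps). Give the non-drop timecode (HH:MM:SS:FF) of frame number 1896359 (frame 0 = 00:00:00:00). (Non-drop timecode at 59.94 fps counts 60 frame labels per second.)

1896359 ÷ 60 = 31605 full seconds, remainder 59 frames.
31605 s = 8 h 46 min 45 s.
Timecode: 08:46:45:59.

08:46:45:59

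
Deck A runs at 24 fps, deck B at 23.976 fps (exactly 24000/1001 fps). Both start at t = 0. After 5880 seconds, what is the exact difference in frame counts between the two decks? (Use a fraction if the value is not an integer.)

A emits 24 × 5880 = 141120 frames; B emits 24000/1001 × 5880 = 20160000/143.
Difference = 20160/143 frames (≈ 140.9790); B is behind A.

20160/143 frames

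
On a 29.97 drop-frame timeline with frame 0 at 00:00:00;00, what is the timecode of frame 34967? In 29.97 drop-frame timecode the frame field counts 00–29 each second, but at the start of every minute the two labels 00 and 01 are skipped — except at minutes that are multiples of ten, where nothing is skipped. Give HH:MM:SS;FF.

00:19:26;23

Ten DF minutes hold 17982 frames, so frame 34967 lies in block 1 (frames 17982–35963) with 16985 frames into that block.
The block's first minute is 1800 frames and the rest 1798 each; 16985 frames reaches minute 9, so 1 × 18 + 9 × 2 = 36 labels have been skipped so far.
Adding those back, label number 34967 + 36 = 35003 at 30 labels/s is 1166 s + 23 f = 0 h 19 min 26 s frame 23, i.e. 00:19:26;23.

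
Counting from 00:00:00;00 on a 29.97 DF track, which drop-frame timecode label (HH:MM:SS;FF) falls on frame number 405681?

Ten DF minutes hold 17982 frames, so frame 405681 lies in block 22 (frames 395604–413585) with 10077 frames into that block.
The block's first minute is 1800 frames and the rest 1798 each; 10077 frames reaches minute 5, so 22 × 18 + 5 × 2 = 406 labels have been skipped so far.
Adding those back, label number 405681 + 406 = 406087 at 30 labels/s is 13536 s + 7 f = 3 h 45 min 36 s frame 7, i.e. 03:45:36;07.

03:45:36;07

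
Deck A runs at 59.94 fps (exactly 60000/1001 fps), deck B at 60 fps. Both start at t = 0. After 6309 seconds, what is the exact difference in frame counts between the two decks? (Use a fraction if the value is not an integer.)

378540/1001 frames

A emits 60000/1001 × 6309 = 378540000/1001 frames; B emits 60 × 6309 = 378540.
Difference = 378540/1001 frames (≈ 378.1618); B is ahead of A.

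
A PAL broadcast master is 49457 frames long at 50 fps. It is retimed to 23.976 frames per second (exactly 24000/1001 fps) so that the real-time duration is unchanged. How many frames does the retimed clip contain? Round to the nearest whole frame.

Frames at target rate = 49457 × (24000/1001) / (50) = 23739360/1001 ≈ 23715.644.
Nearest whole frame: 23716.

23716 frames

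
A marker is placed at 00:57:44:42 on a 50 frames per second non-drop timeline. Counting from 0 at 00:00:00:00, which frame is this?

173242

Total seconds to the label: (0 × 3600 + 57 × 60 + 44) = 3464.
Frame index = 3464 × 50 + 42 = 173242.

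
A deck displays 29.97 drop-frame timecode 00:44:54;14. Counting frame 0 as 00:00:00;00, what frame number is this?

Complete 10-minute blocks: 4, each 17982 frames → 71928.
Remaining 4 whole minutes in the current block: 1800 + 3 × 1798 = 7194 frames.
Within the current minute: 54 × 30 + 14 − 2 = 1632 (labels ;00/;01 skipped at this minute). Total = 71928 + 7194 + 1632 = 80754.

80754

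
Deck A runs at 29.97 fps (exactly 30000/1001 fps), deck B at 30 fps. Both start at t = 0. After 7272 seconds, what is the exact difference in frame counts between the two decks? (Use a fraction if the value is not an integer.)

A emits 30000/1001 × 7272 = 218160000/1001 frames; B emits 30 × 7272 = 218160.
Difference = 218160/1001 frames (≈ 217.9421); B is ahead of A.

218160/1001 frames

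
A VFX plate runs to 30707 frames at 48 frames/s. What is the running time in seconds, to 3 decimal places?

Running time = 30707 × 1/48 = 30707/48 s ≈ 639.729 s.

639.729 seconds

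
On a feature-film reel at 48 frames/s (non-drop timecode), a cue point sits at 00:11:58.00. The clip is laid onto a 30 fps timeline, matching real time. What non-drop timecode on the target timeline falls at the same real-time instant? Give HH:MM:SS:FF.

00:11:58:00

Source frame index: (0×3600 + 11×60 + 58) × 48 + 0 = 34464.
Real time: 34464 / (48) = 718 s.
Target frame: (718) × (30) = 21540.
At 30 labels/s: frame 21540 → 00:11:58:00.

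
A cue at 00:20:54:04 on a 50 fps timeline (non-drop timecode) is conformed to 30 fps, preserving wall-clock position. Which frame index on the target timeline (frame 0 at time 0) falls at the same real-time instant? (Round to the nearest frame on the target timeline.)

Source frame index: (0×3600 + 20×60 + 54) × 50 + 4 = 62704.
Real time: 62704 / (50) = 31352/25 s.
Target frame: (31352/25) × (30) = 188112/5 ≈ 37622.400 → 37622.

frame 37622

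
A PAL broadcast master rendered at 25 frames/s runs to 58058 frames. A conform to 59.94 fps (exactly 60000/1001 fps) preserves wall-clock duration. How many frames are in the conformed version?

139200 frames

Target frames = source frames × (target rate / source rate) = 58058 × (60000/1001)/(25) = 58058 × 2400/1001 = 139200.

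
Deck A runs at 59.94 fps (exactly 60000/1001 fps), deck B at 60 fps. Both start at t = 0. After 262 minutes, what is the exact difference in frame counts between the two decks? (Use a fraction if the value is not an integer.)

262 min = 15720 s.
A emits 60000/1001 × 15720 = 943200000/1001 frames; B emits 60 × 15720 = 943200.
Difference = 943200/1001 frames (≈ 942.2577); B is ahead of A.

943200/1001 frames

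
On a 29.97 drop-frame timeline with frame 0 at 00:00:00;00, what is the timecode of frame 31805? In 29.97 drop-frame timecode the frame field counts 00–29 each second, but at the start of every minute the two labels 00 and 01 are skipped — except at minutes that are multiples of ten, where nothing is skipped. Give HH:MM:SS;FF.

00:17:41;07

Ten DF minutes hold 17982 frames, so frame 31805 lies in block 1 (frames 17982–35963) with 13823 frames into that block.
The block's first minute is 1800 frames and the rest 1798 each; 13823 frames reaches minute 7, so 1 × 18 + 7 × 2 = 32 labels have been skipped so far.
Adding those back, label number 31805 + 32 = 31837 at 30 labels/s is 1061 s + 7 f = 0 h 17 min 41 s frame 7, i.e. 00:17:41;07.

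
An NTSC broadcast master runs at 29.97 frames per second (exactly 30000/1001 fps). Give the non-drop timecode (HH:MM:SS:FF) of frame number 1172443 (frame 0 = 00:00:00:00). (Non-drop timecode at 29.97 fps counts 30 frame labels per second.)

10:51:21:13

1172443 ÷ 30 = 39081 full seconds, remainder 13 frames.
39081 s = 10 h 51 min 21 s.
Timecode: 10:51:21:13.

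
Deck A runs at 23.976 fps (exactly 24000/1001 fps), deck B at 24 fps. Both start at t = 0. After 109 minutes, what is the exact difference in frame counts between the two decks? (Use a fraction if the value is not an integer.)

156960/1001 frames

109 min = 6540 s.
A emits 24000/1001 × 6540 = 156960000/1001 frames; B emits 24 × 6540 = 156960.
Difference = 156960/1001 frames (≈ 156.8032); B is ahead of A.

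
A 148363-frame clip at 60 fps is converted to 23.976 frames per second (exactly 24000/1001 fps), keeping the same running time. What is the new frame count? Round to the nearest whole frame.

59286 frames

Frames at target rate = 148363 × (24000/1001) / (60) = 59345200/1001 ≈ 59285.914.
Nearest whole frame: 59286.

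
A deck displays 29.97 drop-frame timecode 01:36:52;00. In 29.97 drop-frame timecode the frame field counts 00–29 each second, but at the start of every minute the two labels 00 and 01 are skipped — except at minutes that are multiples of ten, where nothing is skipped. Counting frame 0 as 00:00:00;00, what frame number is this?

Complete 10-minute blocks: 9, each 17982 frames → 161838.
Remaining 6 whole minutes in the current block: 1800 + 5 × 1798 = 10790 frames.
Within the current minute: 52 × 30 + 0 − 2 = 1558 (labels ;00/;01 skipped at this minute). Total = 161838 + 10790 + 1558 = 174186.

174186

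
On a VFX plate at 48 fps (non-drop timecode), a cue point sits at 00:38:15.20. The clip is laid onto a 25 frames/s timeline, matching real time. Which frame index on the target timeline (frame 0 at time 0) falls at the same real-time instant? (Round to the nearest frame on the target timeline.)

frame 57385

Source frame index: (0×3600 + 38×60 + 15) × 48 + 20 = 110180.
Real time: 110180 / (48) = 27545/12 s.
Target frame: (27545/12) × (25) = 688625/12 ≈ 57385.417 → 57385.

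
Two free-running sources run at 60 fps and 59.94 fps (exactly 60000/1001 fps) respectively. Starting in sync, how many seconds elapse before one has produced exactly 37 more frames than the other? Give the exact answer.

The gap grows by |60000/1001 − 60| = 60/1001 frames per second.
Time for a 37-frame gap: 37 ÷ (60/1001) = 37037/60 s.

37037/60 seconds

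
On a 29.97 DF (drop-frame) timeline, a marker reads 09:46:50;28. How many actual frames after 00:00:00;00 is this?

Complete 10-minute blocks: 58, each 17982 frames → 1042956.
Remaining 6 whole minutes in the current block: 1800 + 5 × 1798 = 10790 frames.
Within the current minute: 50 × 30 + 28 − 2 = 1526 (labels ;00/;01 skipped at this minute). Total = 1042956 + 10790 + 1526 = 1055272.

1055272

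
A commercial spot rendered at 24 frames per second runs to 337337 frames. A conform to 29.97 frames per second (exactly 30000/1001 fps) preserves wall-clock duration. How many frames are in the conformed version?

Target frames = source frames × (target rate / source rate) = 337337 × (30000/1001)/(24) = 337337 × 1250/1001 = 421250.

421250 frames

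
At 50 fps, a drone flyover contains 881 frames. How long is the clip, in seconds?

17.62 seconds

Running time = 881 / (50) = 17.62 s.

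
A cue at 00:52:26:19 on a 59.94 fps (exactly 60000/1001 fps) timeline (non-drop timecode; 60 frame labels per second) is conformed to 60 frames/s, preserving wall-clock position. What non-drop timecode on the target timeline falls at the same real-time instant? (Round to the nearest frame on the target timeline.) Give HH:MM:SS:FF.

00:52:29:28

Source frame index: (0×3600 + 52×60 + 26) × 60 + 19 = 188779.
Real time: 188779 / (60000/1001) = 188967779/60000 s.
Target frame: (188967779/60000) × (60) = 188967779/1000 ≈ 188967.779 → 188968.
At 60 labels/s: frame 188968 → 00:52:29:28.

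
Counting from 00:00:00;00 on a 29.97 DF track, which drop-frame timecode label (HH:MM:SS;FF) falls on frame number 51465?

Each 10-minute DF block holds 10 × 60 × 30 − 9 × 2 = 17982 frames. 51465 ÷ 17982 → 2 full blocks, remainder 15501.
Within the partial block the first minute is 1800 frames and each further minute 1798, so 8 further minute boundaries passed. Total skipped labels = 18 × 2 + 2 × 8 = 52.
Non-drop label index = 51465 + 52 = 51517; at 30 labels/s that is 00:28:37:07, i.e. DF 00:28:37;07.

00:28:37;07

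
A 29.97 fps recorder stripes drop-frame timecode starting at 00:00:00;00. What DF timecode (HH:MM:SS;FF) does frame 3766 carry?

00:02:05;20

Ten DF minutes hold 17982 frames, so frame 3766 lies in block 0 (frames 0–17981) with 3766 frames into that block.
The block's first minute is 1800 frames and the rest 1798 each; 3766 frames reaches minute 2, so 0 × 18 + 2 × 2 = 4 labels have been skipped so far.
Adding those back, label number 3766 + 4 = 3770 at 30 labels/s is 125 s + 20 f = 0 h 2 min 5 s frame 20, i.e. 00:02:05;20.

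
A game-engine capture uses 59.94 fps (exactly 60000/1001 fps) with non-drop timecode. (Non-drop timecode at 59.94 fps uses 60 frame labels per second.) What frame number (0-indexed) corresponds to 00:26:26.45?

95205

Total seconds to the label: (0 × 3600 + 26 × 60 + 26) = 1586.
Frame index = 1586 × 60 + 45 = 95205.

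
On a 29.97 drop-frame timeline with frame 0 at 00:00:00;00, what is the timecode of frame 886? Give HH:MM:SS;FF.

Each 10-minute DF block holds 10 × 60 × 30 − 9 × 2 = 17982 frames. 886 ÷ 17982 → 0 full blocks, remainder 886.
Within the partial block the first minute is 1800 frames and each further minute 1798, so 0 further minute boundaries passed. Total skipped labels = 18 × 0 + 2 × 0 = 0.
Non-drop label index = 886 + 0 = 886; at 30 labels/s that is 00:00:29:16, i.e. DF 00:00:29;16.

00:00:29;16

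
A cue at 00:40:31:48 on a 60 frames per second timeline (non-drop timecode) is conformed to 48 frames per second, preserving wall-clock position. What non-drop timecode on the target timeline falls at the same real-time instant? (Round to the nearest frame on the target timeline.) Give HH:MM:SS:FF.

00:40:31:38

Source frame index: (0×3600 + 40×60 + 31) × 60 + 48 = 145908.
Real time: 145908 / (60) = 12159/5 s.
Target frame: (12159/5) × (48) = 583632/5 ≈ 116726.400 → 116726.
At 48 labels/s: frame 116726 → 00:40:31:38.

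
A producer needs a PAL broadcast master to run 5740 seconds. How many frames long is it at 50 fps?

287000 frames

Frames = 5740 × 50 = 287000.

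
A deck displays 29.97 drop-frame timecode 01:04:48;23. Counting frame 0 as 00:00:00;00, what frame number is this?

116547

As if non-drop at 30 labels/s: (1 × 3600 + 4 × 60 + 48) × 30 + 23 = 116663.
Minute boundaries passed: 64; those not divisible by 10: 64 − 6 = 58; dropped labels = 2 × 58 = 116.
Actual frame index = 116663 − 116 = 116547.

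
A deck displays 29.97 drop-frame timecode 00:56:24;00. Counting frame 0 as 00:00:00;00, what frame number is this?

Complete 10-minute blocks: 5, each 17982 frames → 89910.
Remaining 6 whole minutes in the current block: 1800 + 5 × 1798 = 10790 frames.
Within the current minute: 24 × 30 + 0 − 2 = 718 (labels ;00/;01 skipped at this minute). Total = 89910 + 10790 + 718 = 101418.

101418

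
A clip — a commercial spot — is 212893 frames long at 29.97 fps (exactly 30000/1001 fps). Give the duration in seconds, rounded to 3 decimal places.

Running time = 212893 × 1001/30000 = 213105893/30000 s ≈ 7103.530 s.

7103.530 seconds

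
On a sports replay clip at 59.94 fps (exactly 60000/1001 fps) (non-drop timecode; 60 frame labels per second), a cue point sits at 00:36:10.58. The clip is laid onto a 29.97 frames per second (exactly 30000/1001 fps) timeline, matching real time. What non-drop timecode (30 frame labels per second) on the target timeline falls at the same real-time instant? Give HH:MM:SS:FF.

Source frame index: (0×3600 + 36×60 + 10) × 60 + 58 = 130258.
Real time: 130258 / (60000/1001) = 65194129/30000 s.
Target frame: (65194129/30000) × (30000/1001) = 65129.
At 30 labels/s: frame 65129 → 00:36:10:29.

00:36:10:29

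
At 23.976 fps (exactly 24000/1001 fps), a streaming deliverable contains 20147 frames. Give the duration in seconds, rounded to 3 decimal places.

840.298 seconds

Running time = 20147 × 1001/24000 = 20167147/24000 s ≈ 840.298 s.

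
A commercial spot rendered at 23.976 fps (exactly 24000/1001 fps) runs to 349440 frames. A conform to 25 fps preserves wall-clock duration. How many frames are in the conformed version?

Target frames = source frames × (target rate / source rate) = 349440 × (25)/(24000/1001) = 349440 × 1001/960 = 364364.

364364 frames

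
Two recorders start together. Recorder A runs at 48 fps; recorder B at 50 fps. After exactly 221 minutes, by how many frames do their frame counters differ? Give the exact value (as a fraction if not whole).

221 min = 13260 s.
A emits 48 × 13260 = 636480 frames; B emits 50 × 13260 = 663000.
Difference = 26520 frames; B is ahead of A.

26520 frames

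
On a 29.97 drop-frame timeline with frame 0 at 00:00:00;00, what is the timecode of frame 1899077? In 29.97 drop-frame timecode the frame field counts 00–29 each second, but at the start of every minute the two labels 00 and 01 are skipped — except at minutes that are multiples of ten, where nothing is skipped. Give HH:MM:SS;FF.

Each 10-minute DF block holds 10 × 60 × 30 − 9 × 2 = 17982 frames. 1899077 ÷ 17982 → 105 full blocks, remainder 10967.
Within the partial block the first minute is 1800 frames and each further minute 1798, so 6 further minute boundaries passed. Total skipped labels = 18 × 105 + 2 × 6 = 1902.
Non-drop label index = 1899077 + 1902 = 1900979; at 30 labels/s that is 17:36:05:29, i.e. DF 17:36:05;29.

17:36:05;29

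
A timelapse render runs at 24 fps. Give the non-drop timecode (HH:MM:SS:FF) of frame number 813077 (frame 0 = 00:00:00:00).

813077 ÷ 24 = 33878 full seconds, remainder 5 frames.
33878 s = 9 h 24 min 38 s.
Timecode: 09:24:38:05.

09:24:38:05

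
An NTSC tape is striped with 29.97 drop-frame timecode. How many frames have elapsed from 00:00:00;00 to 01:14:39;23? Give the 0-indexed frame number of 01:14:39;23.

134259

Complete 10-minute blocks: 7, each 17982 frames → 125874.
Remaining 4 whole minutes in the current block: 1800 + 3 × 1798 = 7194 frames.
Within the current minute: 39 × 30 + 23 − 2 = 1191 (labels ;00/;01 skipped at this minute). Total = 125874 + 7194 + 1191 = 134259.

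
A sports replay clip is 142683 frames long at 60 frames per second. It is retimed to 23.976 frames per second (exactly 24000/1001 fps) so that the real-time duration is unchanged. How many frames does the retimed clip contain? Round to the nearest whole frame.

57016 frames

Frames at target rate = 142683 × (24000/1001) / (60) = 57073200/1001 ≈ 57016.184.
Nearest whole frame: 57016.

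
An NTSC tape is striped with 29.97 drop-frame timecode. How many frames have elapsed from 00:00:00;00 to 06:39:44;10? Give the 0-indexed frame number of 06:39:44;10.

718810

As if non-drop at 30 labels/s: (6 × 3600 + 39 × 60 + 44) × 30 + 10 = 719530.
Minute boundaries passed: 399; those not divisible by 10: 399 − 39 = 360; dropped labels = 2 × 360 = 720.
Actual frame index = 719530 − 720 = 718810.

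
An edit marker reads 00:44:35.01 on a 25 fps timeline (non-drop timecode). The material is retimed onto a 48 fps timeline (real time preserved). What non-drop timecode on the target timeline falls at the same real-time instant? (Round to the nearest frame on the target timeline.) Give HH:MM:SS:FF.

00:44:35:02

Source frame index: (0×3600 + 44×60 + 35) × 25 + 1 = 66876.
Real time: 66876 / (25) = 66876/25 s.
Target frame: (66876/25) × (48) = 3210048/25 ≈ 128401.920 → 128402.
At 48 labels/s: frame 128402 → 00:44:35:02.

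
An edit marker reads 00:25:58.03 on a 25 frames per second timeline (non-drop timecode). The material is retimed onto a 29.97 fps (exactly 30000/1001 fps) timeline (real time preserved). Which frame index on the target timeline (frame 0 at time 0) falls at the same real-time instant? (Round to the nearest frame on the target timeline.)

frame 46697

Source frame index: (0×3600 + 25×60 + 58) × 25 + 3 = 38953.
Real time: 38953 / (25) = 38953/25 s.
Target frame: (38953/25) × (30000/1001) = 46743600/1001 ≈ 46696.903 → 46697.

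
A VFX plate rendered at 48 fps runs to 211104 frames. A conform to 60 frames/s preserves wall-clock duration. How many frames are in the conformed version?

Target frames = source frames × (target rate / source rate) = 211104 × (60)/(48) = 211104 × 5/4 = 263880.

263880 frames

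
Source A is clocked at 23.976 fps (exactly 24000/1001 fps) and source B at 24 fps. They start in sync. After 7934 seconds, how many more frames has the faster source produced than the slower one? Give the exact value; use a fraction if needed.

A emits 24000/1001 × 7934 = 190416000/1001 frames; B emits 24 × 7934 = 190416.
Difference = 190416/1001 frames (≈ 190.2258); B is ahead of A.

190416/1001 frames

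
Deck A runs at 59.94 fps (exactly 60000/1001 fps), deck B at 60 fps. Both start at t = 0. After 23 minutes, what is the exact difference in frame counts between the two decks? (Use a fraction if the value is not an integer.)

82800/1001 frames

23 min = 1380 s.
A emits 60000/1001 × 1380 = 82800000/1001 frames; B emits 60 × 1380 = 82800.
Difference = 82800/1001 frames (≈ 82.7173); B is ahead of A.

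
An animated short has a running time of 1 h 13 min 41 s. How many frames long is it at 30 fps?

132630 frames

1 h 13 min 41 s = 4421 s.
Frames = 4421 × 30 = 132630.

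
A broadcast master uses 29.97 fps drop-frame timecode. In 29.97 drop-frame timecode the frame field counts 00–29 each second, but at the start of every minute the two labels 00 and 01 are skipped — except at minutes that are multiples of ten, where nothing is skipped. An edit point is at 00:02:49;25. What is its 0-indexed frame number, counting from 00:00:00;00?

5091

As if non-drop at 30 labels/s: (0 × 3600 + 2 × 60 + 49) × 30 + 25 = 5095.
Minute boundaries passed: 2; those not divisible by 10: 2 − 0 = 2; dropped labels = 2 × 2 = 4.
Actual frame index = 5095 − 4 = 5091.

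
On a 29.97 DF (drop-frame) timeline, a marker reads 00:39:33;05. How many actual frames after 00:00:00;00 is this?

71123

As if non-drop at 30 labels/s: (0 × 3600 + 39 × 60 + 33) × 30 + 5 = 71195.
Minute boundaries passed: 39; those not divisible by 10: 39 − 3 = 36; dropped labels = 2 × 36 = 72.
Actual frame index = 71195 − 72 = 71123.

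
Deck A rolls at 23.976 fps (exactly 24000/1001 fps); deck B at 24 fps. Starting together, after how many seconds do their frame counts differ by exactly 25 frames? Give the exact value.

25025/24 seconds

The gap grows by |24 − 24000/1001| = 24/1001 frames per second.
Time for a 25-frame gap: 25 ÷ (24/1001) = 25025/24 s.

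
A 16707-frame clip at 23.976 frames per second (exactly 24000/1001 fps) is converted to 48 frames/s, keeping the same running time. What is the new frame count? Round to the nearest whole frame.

Frames at target rate = 16707 × (48) / (24000/1001) = 16723707/500 ≈ 33447.414.
Nearest whole frame: 33447.

33447 frames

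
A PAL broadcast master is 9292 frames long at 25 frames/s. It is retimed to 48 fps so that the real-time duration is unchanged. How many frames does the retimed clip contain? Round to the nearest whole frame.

17841 frames

Frames at target rate = 9292 × (48) / (25) = 446016/25 ≈ 17840.640.
Nearest whole frame: 17841.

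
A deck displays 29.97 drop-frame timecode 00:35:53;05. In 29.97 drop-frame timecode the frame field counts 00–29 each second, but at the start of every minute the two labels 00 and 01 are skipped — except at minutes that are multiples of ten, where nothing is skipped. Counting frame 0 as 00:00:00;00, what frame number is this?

Complete 10-minute blocks: 3, each 17982 frames → 53946.
Remaining 5 whole minutes in the current block: 1800 + 4 × 1798 = 8992 frames.
Within the current minute: 53 × 30 + 5 − 2 = 1593 (labels ;00/;01 skipped at this minute). Total = 53946 + 8992 + 1593 = 64531.

64531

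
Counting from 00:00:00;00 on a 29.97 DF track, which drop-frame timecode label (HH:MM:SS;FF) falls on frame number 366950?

Each 10-minute DF block holds 10 × 60 × 30 − 9 × 2 = 17982 frames. 366950 ÷ 17982 → 20 full blocks, remainder 7310.
Within the partial block the first minute is 1800 frames and each further minute 1798, so 4 further minute boundaries passed. Total skipped labels = 18 × 20 + 2 × 4 = 368.
Non-drop label index = 366950 + 368 = 367318; at 30 labels/s that is 03:24:03:28, i.e. DF 03:24:03;28.

03:24:03;28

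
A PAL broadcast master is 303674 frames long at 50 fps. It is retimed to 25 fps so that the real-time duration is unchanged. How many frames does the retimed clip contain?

Target frames = source frames × (target rate / source rate) = 303674 × (25)/(50) = 303674 × 1/2 = 151837.

151837 frames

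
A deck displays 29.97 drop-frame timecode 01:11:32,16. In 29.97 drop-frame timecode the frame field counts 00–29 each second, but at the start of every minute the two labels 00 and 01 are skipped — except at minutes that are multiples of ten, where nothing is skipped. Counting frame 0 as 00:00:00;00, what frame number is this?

Complete 10-minute blocks: 7, each 17982 frames → 125874.
Remaining 1 whole minute in the current block: 1800 + 0 × 1798 = 1800 frames.
Within the current minute: 32 × 30 + 16 − 2 = 974 (labels ;00/;01 skipped at this minute). Total = 125874 + 1800 + 974 = 128648.

128648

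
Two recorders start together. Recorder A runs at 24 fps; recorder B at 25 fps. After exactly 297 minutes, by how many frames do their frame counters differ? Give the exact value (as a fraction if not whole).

17820 frames

297 min = 17820 s.
A emits 24 × 17820 = 427680 frames; B emits 25 × 17820 = 445500.
Difference = 17820 frames; B is ahead of A.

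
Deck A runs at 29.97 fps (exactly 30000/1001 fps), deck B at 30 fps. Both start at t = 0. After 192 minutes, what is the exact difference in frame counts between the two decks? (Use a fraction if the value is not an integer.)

345600/1001 frames

192 min = 11520 s.
A emits 30000/1001 × 11520 = 345600000/1001 frames; B emits 30 × 11520 = 345600.
Difference = 345600/1001 frames (≈ 345.2547); B is ahead of A.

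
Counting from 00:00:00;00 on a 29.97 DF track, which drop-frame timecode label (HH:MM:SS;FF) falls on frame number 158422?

01:28:06;02

Ten DF minutes hold 17982 frames, so frame 158422 lies in block 8 (frames 143856–161837) with 14566 frames into that block.
The block's first minute is 1800 frames and the rest 1798 each; 14566 frames reaches minute 8, so 8 × 18 + 8 × 2 = 160 labels have been skipped so far.
Adding those back, label number 158422 + 160 = 158582 at 30 labels/s is 5286 s + 2 f = 1 h 28 min 6 s frame 2, i.e. 01:28:06;02.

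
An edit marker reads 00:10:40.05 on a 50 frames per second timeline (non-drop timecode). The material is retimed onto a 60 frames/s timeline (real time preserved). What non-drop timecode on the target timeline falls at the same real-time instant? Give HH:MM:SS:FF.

00:10:40:06

Source frame index: (0×3600 + 10×60 + 40) × 50 + 5 = 32005.
Real time: 32005 / (50) = 6401/10 s.
Target frame: (6401/10) × (60) = 38406.
At 60 labels/s: frame 38406 → 00:10:40:06.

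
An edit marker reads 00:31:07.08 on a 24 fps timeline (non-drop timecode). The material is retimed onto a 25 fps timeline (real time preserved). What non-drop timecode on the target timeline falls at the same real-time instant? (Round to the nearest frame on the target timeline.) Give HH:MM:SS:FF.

Source frame index: (0×3600 + 31×60 + 7) × 24 + 8 = 44816.
Real time: 44816 / (24) = 5602/3 s.
Target frame: (5602/3) × (25) = 140050/3 ≈ 46683.333 → 46683.
At 25 labels/s: frame 46683 → 00:31:07:08.

00:31:07:08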